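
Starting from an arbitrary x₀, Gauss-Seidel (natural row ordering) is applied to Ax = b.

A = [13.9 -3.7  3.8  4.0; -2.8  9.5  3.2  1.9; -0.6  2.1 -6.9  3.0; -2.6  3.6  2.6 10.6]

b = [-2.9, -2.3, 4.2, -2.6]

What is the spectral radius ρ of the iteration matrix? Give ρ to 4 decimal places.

0.3024

A = D + L + U where D = diag(13.9, 9.5, -6.9, 10.6).
Gauss-Seidel: T = -(D+L)⁻¹U, row 0 first, T[0,1] = -(-3.7)/(13.9) = +0.2662; later rows by forward substitution.
  T[0,:] = [+0.0000 +0.2662 -0.2734 -0.2878]
  T[1,:] = [+0.0000 +0.0785 -0.4174 -0.2848]
  T[2,:] = [+0.0000 +0.0007 -0.1033 +0.3731]
  T[3,:] = [+0.0000 +0.0385 +0.1000 -0.0654]
moduli |λ_i(T)| = 0.3024, 0.1778, 0.1778, 0.0000.
ρ = 0.3024; 0.3024 < 1: convergent.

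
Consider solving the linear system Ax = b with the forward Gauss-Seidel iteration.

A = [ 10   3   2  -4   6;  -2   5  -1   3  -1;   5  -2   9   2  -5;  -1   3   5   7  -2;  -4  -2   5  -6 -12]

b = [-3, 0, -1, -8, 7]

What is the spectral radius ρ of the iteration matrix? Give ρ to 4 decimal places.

Split A = D + L + U, D = diag(10, 5, 9, 7, -12).
Gauss-Seidel: T = -(D+L)⁻¹U, row 0 first, T[0,2] = -(2)/(10) = -0.2000; later rows by forward substitution.
  T[0,:] = [+0.0000, -0.3000, -0.2000, +0.4000, -0.6000]
  T[1,:] = [+0.0000, -0.1200, +0.1200, -0.4400, -0.0400]
  T[2,:] = [+0.0000, +0.1400, +0.1378, -0.5422, +0.8800]
  T[3,:] = [+0.0000, -0.0914, -0.1784, +0.6330, -0.4114]
  T[4,:] = [+0.0000, +0.2240, +0.1933, -0.6024, +0.7790]
|eigenvalues of T|: 1.4673, 0.1032, 0.0916, 0.0916, 0.0000.
ρ(T) = max|λ| = 1.4673; 1.4673 > 1: divergent.

1.4673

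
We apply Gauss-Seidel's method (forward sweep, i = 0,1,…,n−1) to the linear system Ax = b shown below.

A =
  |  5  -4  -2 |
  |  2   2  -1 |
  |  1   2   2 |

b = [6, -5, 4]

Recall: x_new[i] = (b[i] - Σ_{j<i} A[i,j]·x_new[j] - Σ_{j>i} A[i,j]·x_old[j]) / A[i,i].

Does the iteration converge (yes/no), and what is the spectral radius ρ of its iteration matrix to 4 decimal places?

Diagonal D = diag(5, 2, 2); L, U strict lower/upper.
Gauss-Seidel: T = -(D+L)⁻¹U, row 0 first, T[0,1] = -(-4)/(5) = +0.8000; later rows by forward substitution.
  T[0,:] = [+0.0000  +0.8000  +0.4000]
  T[1,:] = [+0.0000  -0.8000  +0.1000]
  T[2,:] = [+0.0000  +0.4000  -0.3000]
eigenvalue magnitudes: 0.8702, 0.2298, 0.0000.
ρ(T) = max|λ| = 0.8702; 0.8702 < 1: convergent.

yes, ρ = 0.8702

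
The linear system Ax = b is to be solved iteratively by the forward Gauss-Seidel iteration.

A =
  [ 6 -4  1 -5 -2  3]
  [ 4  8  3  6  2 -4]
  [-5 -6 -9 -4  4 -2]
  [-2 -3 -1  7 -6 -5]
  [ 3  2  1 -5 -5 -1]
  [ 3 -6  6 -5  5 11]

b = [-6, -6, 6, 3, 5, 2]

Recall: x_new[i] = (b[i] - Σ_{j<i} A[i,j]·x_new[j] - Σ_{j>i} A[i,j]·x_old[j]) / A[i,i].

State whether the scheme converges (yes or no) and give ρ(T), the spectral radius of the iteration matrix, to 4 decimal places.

Write A = D+L+U with D = diag(6, 8, -9, 7, -5, 11).
GS T = -(D+L)⁻¹U: row 0 first, T[0,3] = -(-5)/(6) = +0.8333; later rows by forward substitution.
  T[0,:] = [+0.0000 +0.6667 -0.1667 +0.8333 +0.3333 -0.5000]
  T[1,:] = [+0.0000 -0.3333 -0.2917 -1.1667 -0.4167 +0.7500]
  T[2,:] = [+0.0000 -0.1481 +0.2870 -0.1296 +0.5370 -0.4444]
  T[3,:] = [+0.0000 +0.0265 -0.1316 -0.2804 +0.8505 +0.8294]
  T[4,:] = [+0.0000 +0.2106 -0.0276 +0.2878 -0.7098 -1.1183]
  T[5,:] = [+0.0000 -0.3665 -0.3175 -1.0512 +0.0981 +1.6732]
|λ(T)| sorted: 1.3385, 0.6605, 0.6605, 0.0943, 0.0943, 0.0000.
ρ(T) = max|λ| = 1.3385; 1.3385 > 1 ⇒ diverges.

no, ρ = 1.3385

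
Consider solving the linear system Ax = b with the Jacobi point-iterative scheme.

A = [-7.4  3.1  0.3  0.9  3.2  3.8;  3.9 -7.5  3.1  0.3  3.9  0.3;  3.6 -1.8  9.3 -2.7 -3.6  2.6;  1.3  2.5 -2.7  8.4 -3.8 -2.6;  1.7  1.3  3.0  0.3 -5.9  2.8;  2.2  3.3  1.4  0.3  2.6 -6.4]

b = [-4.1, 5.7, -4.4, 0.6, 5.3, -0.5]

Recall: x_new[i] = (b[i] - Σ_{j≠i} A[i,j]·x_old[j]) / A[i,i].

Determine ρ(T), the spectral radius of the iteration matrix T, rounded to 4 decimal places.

Split A = D + L + U, D = diag(-7.4, -7.5, 9.3, 8.4, -5.9, -6.4).
Jacobi: T = -D⁻¹(L+U), T[0,5] = -(3.8)/(-7.4) = +0.5135; T[0,0] = 0.
  T[0,:] = [+0.0000 +0.4189 +0.0405 +0.1216 +0.4324 +0.5135]
  T[1,:] = [+0.5200 +0.0000 +0.4133 +0.0400 +0.5200 +0.0400]
  T[2,:] = [-0.3871 +0.1935 +0.0000 +0.2903 +0.3871 -0.2796]
  T[3,:] = [-0.1548 -0.2976 +0.3214 +0.0000 +0.4524 +0.3095]
  T[4,:] = [+0.2881 +0.2203 +0.5085 +0.0508 +0.0000 +0.4746]
  T[5,:] = [+0.3438 +0.5156 +0.2188 +0.0469 +0.4062 +0.0000]
eigenvalue magnitudes: 1.1280, 0.6949, 0.5265, 0.4095, 0.3232, 0.3232.
spectral radius ρ = 1.1280; 1.1280 > 1: divergent.

1.1280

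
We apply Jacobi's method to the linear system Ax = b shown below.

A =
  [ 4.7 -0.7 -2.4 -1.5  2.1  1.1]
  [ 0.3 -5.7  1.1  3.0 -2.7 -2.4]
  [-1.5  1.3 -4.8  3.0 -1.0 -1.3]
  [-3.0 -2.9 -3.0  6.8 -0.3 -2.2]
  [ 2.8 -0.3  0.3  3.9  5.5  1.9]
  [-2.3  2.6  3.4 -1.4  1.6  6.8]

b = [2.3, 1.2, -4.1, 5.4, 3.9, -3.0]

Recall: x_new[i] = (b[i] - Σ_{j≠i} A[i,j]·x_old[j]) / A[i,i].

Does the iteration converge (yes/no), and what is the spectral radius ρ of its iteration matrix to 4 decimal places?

no, ρ = 1.1731

Diagonal D = diag(4.7, -5.7, -4.8, 6.8, 5.5, 6.8); L, U strict lower/upper.
T_J = -D⁻¹(L+U): T[1,5] = -(-2.4)/(-5.7) = -0.4211; T[1,1] = 0.
  T[0,:] = [+0.0000, +0.1489, +0.5106, +0.3191, -0.4468, -0.2340]
  T[1,:] = [+0.0526, +0.0000, +0.1930, +0.5263, -0.4737, -0.4211]
  T[2,:] = [-0.3125, +0.2708, +0.0000, +0.6250, -0.2083, -0.2708]
  T[3,:] = [+0.4412, +0.4265, +0.4412, +0.0000, +0.0441, +0.3235]
  T[4,:] = [-0.5091, +0.0545, -0.0545, -0.7091, +0.0000, -0.3455]
  T[5,:] = [+0.3382, -0.3824, -0.5000, +0.2059, -0.2353, +0.0000]
moduli |λ_i(T)| = 1.1731, 0.7372, 0.4406, 0.3823, 0.3360, 0.3360.
ρ(T) = max|λ| = 1.1731; 1.1731 > 1, so it fails to converge.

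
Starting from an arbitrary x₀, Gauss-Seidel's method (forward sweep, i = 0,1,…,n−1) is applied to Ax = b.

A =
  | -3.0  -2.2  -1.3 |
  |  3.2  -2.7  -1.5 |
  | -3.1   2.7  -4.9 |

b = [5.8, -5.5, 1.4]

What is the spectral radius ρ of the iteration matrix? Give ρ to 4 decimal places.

A = D + L + U where D = diag(-3, -2.7, -4.9).
Gauss-Seidel: T = -(D+L)⁻¹U, row 0 first, T[0,2] = -(-1.3)/(-3) = -0.4333; later rows by forward substitution.
  T[0,:] = [+0.0000 -0.7333 -0.4333]
  T[1,:] = [+0.0000 -0.8691 -1.0691]
  T[2,:] = [+0.0000 -0.0150 -0.3150]
|λ(T)| sorted: 0.8966, 0.2875, 0.0000.
ρ(T) = max|λ| = 0.8966; 0.8966 < 1: convergent.

0.8966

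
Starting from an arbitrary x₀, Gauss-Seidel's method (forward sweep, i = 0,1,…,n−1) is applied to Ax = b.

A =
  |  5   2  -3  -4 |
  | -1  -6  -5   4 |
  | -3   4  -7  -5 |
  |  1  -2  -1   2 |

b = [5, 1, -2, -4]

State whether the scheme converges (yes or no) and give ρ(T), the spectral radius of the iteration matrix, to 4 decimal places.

Diagonal D = diag(5, -6, -7, 2); L, U strict lower/upper.
GS T = -(D+L)⁻¹U: row 0 first, T[0,1] = -(2)/(5) = -0.4000; later rows by forward substitution.
  T[0,:] = [+0.0000  -0.4000  +0.6000  +0.8000]
  T[1,:] = [+0.0000  +0.0667  -0.9333  +0.5333]
  T[2,:] = [+0.0000  +0.2095  -0.7905  -0.7524]
  T[3,:] = [+0.0000  +0.3714  -1.6286  -0.2429]
moduli |λ_i(T)| = 1.6078, 0.7410, 0.0999, 0.0000.
ρ(T) = max|λ| = 1.6078; 1.6078 > 1, so it fails to converge.

no, ρ = 1.6078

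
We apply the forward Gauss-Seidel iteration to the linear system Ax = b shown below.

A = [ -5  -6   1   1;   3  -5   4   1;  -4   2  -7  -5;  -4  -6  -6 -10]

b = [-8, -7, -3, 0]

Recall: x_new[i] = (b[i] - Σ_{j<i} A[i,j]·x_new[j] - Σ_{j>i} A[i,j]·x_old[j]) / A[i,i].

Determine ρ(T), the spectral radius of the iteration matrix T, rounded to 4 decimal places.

1.4672

Let D = diag(-5, -5, -7, -10); L, U the strict triangles.
T_GS = -(D+L)⁻¹U: row 0 first, T[0,1] = -(-6)/(-5) = -1.2000; later rows by forward substitution.
  T[0,:] = [+0.0000  -1.2000  +0.2000  +0.2000]
  T[1,:] = [+0.0000  -0.7200  +0.9200  +0.3200]
  T[2,:] = [+0.0000  +0.4800  +0.1486  -0.7371]
  T[3,:] = [+0.0000  +0.6240  -0.7211  +0.1703]
eigenvalue magnitudes: 1.4672, 0.8447, 0.2213, 0.0000.
spectral radius ρ = 1.4672; 1.4672 > 1: divergent.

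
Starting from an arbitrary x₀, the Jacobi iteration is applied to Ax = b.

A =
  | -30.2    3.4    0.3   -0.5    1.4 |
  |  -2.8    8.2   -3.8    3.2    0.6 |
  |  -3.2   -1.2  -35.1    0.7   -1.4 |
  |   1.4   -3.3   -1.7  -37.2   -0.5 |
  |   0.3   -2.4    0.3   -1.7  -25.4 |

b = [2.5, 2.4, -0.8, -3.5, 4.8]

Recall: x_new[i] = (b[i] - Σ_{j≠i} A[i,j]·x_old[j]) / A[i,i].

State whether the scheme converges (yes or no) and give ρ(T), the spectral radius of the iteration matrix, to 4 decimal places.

Diagonal D = diag(-30.2, 8.2, -35.1, -37.2, -25.4); L, U strict lower/upper.
Jacobi T = -D⁻¹(L+U): T[4,1] = -(-2.4)/(-25.4) = -0.0945; T[4,4] = 0.
  T[0,:] = [+0.0000  +0.1126  +0.0099  -0.0166  +0.0464]
  T[1,:] = [+0.3415  +0.0000  +0.4634  -0.3902  -0.0732]
  T[2,:] = [-0.0912  -0.0342  +0.0000  +0.0199  -0.0399]
  T[3,:] = [+0.0376  -0.0887  -0.0457  +0.0000  -0.0134]
  T[4,:] = [+0.0118  -0.0945  +0.0118  -0.0669  +0.0000]
moduli |λ_i(T)| = 0.3041, 0.1428, 0.1428, 0.0592, 0.0192.
ρ = 0.3041; 0.3041 < 1, so it converges for any x₀.

yes, ρ = 0.3041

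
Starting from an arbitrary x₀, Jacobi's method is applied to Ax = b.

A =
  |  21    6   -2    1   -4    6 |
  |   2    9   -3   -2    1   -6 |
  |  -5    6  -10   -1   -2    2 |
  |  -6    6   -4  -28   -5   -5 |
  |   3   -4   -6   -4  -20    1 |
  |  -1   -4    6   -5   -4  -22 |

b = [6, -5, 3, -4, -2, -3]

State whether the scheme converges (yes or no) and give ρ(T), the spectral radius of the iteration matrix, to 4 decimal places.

yes, ρ = 0.8556

Write A = D+L+U with D = diag(21, 9, -10, -28, -20, -22).
T_J = -D⁻¹(L+U): T[3,1] = -(6)/(-28) = +0.2143; T[3,3] = 0.
  T[0,:] = [+0.0000  -0.2857  +0.0952  -0.0476  +0.1905  -0.2857]
  T[1,:] = [-0.2222  +0.0000  +0.3333  +0.2222  -0.1111  +0.6667]
  T[2,:] = [-0.5000  +0.6000  +0.0000  -0.1000  -0.2000  +0.2000]
  T[3,:] = [-0.2143  +0.2143  -0.1429  +0.0000  -0.1786  -0.1786]
  T[4,:] = [+0.1500  -0.2000  -0.3000  -0.2000  +0.0000  +0.0500]
  T[5,:] = [-0.0455  -0.1818  +0.2727  -0.2273  -0.1818  +0.0000]
eigenvalue magnitudes: 0.8556, 0.3964, 0.3964, 0.3867, 0.3867, 0.2434.
spectral radius ρ = 0.8556; 0.8556 < 1 ⇒ converges.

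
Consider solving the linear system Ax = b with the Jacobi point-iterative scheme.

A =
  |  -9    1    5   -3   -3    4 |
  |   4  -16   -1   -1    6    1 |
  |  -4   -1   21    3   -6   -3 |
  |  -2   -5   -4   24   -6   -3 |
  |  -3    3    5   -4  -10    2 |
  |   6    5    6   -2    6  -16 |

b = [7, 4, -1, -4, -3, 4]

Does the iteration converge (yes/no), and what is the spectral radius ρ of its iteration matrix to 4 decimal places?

yes, ρ = 0.8322

Split A = D + L + U, D = diag(-9, -16, 21, 24, -10, -16).
Jacobi T = -D⁻¹(L+U): T[1,5] = -(1)/(-16) = +0.0625; T[1,1] = 0.
  T[0,:] = [+0.0000, +0.1111, +0.5556, -0.3333, -0.3333, +0.4444]
  T[1,:] = [+0.2500, +0.0000, -0.0625, -0.0625, +0.3750, +0.0625]
  T[2,:] = [+0.1905, +0.0476, +0.0000, -0.1429, +0.2857, +0.1429]
  T[3,:] = [+0.0833, +0.2083, +0.1667, +0.0000, +0.2500, +0.1250]
  T[4,:] = [-0.3000, +0.3000, +0.5000, -0.4000, +0.0000, +0.2000]
  T[5,:] = [+0.3750, +0.3125, +0.3750, -0.1250, +0.3750, +0.0000]
moduli |λ_i(T)| = 0.8322, 0.5621, 0.3372, 0.3372, 0.3017, 0.0346.
ρ = 0.8322; 0.8322 < 1 ⇒ converges.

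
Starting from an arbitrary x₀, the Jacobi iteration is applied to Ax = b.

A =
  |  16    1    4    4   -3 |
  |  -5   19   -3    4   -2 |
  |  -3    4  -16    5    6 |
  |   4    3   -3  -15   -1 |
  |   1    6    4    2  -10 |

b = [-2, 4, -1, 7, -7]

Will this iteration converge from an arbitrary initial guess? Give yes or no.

Diagonal D = diag(16, 19, -16, -15, -10); L, U strict lower/upper.
T_J = -D⁻¹(L+U): T[4,2] = -(4)/(-10) = +0.4000; T[4,4] = 0.
  T[0,:] = [+0.0000, -0.0625, -0.2500, -0.2500, +0.1875]
  T[1,:] = [+0.2632, +0.0000, +0.1579, -0.2105, +0.1053]
  T[2,:] = [-0.1875, +0.2500, +0.0000, +0.3125, +0.3750]
  T[3,:] = [+0.2667, +0.2000, -0.2000, +0.0000, -0.0667]
  T[4,:] = [+0.1000, +0.6000, +0.4000, +0.2000, +0.0000]
|λ(T)| sorted: 0.5623, 0.3976, 0.3976, 0.3443, 0.3443.
ρ = 0.5623; 0.5623 < 1, so it converges for any x₀.

yes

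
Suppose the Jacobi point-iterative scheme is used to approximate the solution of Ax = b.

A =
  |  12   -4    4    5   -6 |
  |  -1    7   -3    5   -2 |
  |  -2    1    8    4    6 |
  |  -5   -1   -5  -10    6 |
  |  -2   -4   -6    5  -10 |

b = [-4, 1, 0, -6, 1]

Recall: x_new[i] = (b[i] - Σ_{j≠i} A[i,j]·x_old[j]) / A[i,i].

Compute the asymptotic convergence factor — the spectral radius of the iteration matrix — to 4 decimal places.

A = D + L + U where D = diag(12, 7, 8, -10, -10).
Jacobi: T = -D⁻¹(L+U), T[4,3] = -(5)/(-10) = +0.5000; T[4,4] = 0.
  T[0,:] = [+0.0000, +0.3333, -0.3333, -0.4167, +0.5000]
  T[1,:] = [+0.1429, +0.0000, +0.4286, -0.7143, +0.2857]
  T[2,:] = [+0.2500, -0.1250, +0.0000, -0.5000, -0.7500]
  T[3,:] = [-0.5000, -0.1000, -0.5000, +0.0000, +0.6000]
  T[4,:] = [-0.2000, -0.4000, -0.6000, +0.5000, +0.0000]
eigenvalue magnitudes: 1.1667, 0.6389, 0.5910, 0.5910, 0.3453.
ρ(T) = max|λ| = 1.1667; 1.1667 > 1 ⇒ diverges.

1.1667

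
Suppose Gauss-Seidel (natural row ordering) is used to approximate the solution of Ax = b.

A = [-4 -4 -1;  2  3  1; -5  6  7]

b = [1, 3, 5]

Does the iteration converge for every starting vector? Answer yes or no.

A = D + L + U where D = diag(-4, 3, 7).
T_GS = -(D+L)⁻¹U: row 0 first, T[0,1] = -(-4)/(-4) = -1.0000; later rows by forward substitution.
  T[0,:] = [+0.0000  -1.0000  -0.2500]
  T[1,:] = [+0.0000  +0.6667  -0.1667]
  T[2,:] = [+0.0000  -1.2857  -0.0357]
|eigenvalues of T|: 0.8965, 0.2656, 0.0000.
spectral radius ρ = 0.8965; 0.8965 < 1: convergent.

yes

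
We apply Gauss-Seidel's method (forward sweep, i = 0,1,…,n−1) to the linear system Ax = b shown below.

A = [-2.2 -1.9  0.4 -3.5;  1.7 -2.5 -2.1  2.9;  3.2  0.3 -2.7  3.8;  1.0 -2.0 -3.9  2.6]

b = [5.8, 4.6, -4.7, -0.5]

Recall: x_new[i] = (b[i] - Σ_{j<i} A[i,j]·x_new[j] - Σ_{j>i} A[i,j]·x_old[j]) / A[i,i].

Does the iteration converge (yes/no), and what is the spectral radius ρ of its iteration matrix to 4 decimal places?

no, ρ = 1.3603

Diagonal D = diag(-2.2, -2.5, -2.7, 2.6); L, U strict lower/upper.
T_GS = -(D+L)⁻¹U: row 0 first, T[0,1] = -(-1.9)/(-2.2) = -0.8636; later rows by forward substitution.
  T[0,:] = [+0.0000, -0.8636, +0.1818, -1.5909]
  T[1,:] = [+0.0000, -0.5873, -0.7164, +0.0782]
  T[2,:] = [+0.0000, -1.0888, +0.1359, -0.4694]
  T[3,:] = [+0.0000, -1.7528, -0.4171, -0.0321]
|roots of det(T-λI)|: 1.3603, 0.5373, 0.5373, 0.0000.
spectral radius ρ = 1.3603; 1.3603 > 1, so it fails to converge.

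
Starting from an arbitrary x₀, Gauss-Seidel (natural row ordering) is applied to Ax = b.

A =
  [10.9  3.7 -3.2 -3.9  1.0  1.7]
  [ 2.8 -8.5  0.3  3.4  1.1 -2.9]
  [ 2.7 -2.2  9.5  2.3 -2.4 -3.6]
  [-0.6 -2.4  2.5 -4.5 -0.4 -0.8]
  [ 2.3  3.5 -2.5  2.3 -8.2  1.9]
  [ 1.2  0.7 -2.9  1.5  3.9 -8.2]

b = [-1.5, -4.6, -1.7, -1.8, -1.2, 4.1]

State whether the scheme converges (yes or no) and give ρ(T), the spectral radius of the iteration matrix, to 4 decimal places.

yes, ρ = 0.8978

Write A = D+L+U with D = diag(10.9, -8.5, 9.5, -4.5, -8.2, -8.2).
Gauss-Seidel: T = -(D+L)⁻¹U, row 0 first, T[0,4] = -(1)/(10.9) = -0.0917; later rows by forward substitution.
  T[0,:] = [+0.0000, -0.3394, +0.2936, +0.3578, -0.0917, -0.1560]
  T[1,:] = [+0.0000, -0.1118, +0.1320, +0.5179, +0.0992, -0.3926]
  T[2,:] = [+0.0000, +0.0706, -0.0529, -0.2239, +0.3017, +0.3324]
  T[3,:] = [+0.0000, +0.1441, -0.1389, -0.4483, +0.0380, +0.2370]
  T[4,:] = [+0.0000, -0.1240, +0.1158, +0.2639, -0.0647, -0.0144]
  T[5,:] = [+0.0000, -0.1168, +0.1026, +0.2193, -0.1355, -0.1374]
|eigenvalues of T|: 0.8978, 0.0712, 0.0712, 0.0438, 0.0438, 0.0000.
ρ = 0.8978; 0.8978 < 1 ⇒ converges.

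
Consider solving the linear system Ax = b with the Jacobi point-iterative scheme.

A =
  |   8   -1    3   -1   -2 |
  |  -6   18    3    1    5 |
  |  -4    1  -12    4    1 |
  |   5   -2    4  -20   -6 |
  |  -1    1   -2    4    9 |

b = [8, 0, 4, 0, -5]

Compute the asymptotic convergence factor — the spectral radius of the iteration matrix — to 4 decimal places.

0.8210

Diagonal D = diag(8, 18, -12, -20, 9); L, U strict lower/upper.
T_J = -D⁻¹(L+U): T[4,3] = -(4)/(9) = -0.4444; T[4,4] = 0.
  T[0,:] = [+0.0000  +0.1250  -0.3750  +0.1250  +0.2500]
  T[1,:] = [+0.3333  +0.0000  -0.1667  -0.0556  -0.2778]
  T[2,:] = [-0.3333  +0.0833  +0.0000  +0.3333  +0.0833]
  T[3,:] = [+0.2500  -0.1000  +0.2000  +0.0000  -0.3000]
  T[4,:] = [+0.1111  -0.1111  +0.2222  -0.4444  +0.0000]
moduli |λ_i(T)| = 0.8210, 0.3942, 0.3942, 0.0355, 0.0355.
spectral radius ρ = 0.8210; 0.8210 < 1, so it converges for any x₀.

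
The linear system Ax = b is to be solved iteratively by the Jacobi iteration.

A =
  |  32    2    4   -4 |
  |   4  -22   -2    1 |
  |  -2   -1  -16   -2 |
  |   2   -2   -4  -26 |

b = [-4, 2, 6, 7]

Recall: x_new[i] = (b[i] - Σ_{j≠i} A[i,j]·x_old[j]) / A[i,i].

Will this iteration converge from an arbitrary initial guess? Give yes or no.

Diagonal D = diag(32, -22, -16, -26); L, U strict lower/upper.
Jacobi: T = -D⁻¹(L+U), T[2,0] = -(-2)/(-16) = -0.1250; T[2,2] = 0.
  T[0,:] = [+0.0000  -0.0625  -0.1250  +0.1250]
  T[1,:] = [+0.1818  +0.0000  -0.0909  +0.0455]
  T[2,:] = [-0.1250  -0.0625  +0.0000  -0.1250]
  T[3,:] = [+0.0769  -0.0769  -0.1538  +0.0000]
|λ(T)| sorted: 0.2119, 0.1553, 0.0288, 0.0288.
ρ = 0.2119; 0.2119 < 1: convergent.

yes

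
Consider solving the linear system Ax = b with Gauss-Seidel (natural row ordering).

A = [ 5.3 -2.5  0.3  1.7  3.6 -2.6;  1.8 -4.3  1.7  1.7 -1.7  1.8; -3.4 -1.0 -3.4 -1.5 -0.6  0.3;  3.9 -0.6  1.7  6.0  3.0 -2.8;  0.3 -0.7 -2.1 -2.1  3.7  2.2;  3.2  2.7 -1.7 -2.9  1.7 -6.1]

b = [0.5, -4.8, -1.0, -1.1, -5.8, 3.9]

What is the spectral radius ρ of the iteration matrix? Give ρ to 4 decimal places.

Let D = diag(5.3, -4.3, -3.4, 6, 3.7, -6.1); L, U the strict triangles.
T_GS = -(D+L)⁻¹U: row 0 first, T[0,1] = -(-2.5)/(5.3) = +0.4717; later rows by forward substitution.
  T[0,:] = [+0.0000  +0.4717  -0.0566  -0.3208  -0.6792  +0.4906]
  T[1,:] = [+0.0000  +0.1975  +0.3717  +0.2611  -0.6797  +0.6240]
  T[2,:] = [+0.0000  -0.5298  -0.0527  -0.1972  +0.7027  -0.5858]
  T[3,:] = [+0.0000  -0.1368  +0.0889  +0.2905  -0.3256  +0.3762]
  T[4,:] = [+0.0000  -0.3792  +0.0954  +0.1283  +0.1405  -0.6353]
  T[5,:] = [+0.0000  +0.4418  +0.1338  -0.1001  -0.6591  +0.3409]
|roots of det(T-λI)|: 1.1670, 0.4285, 0.3038, 0.2906, 0.2906, 0.0000.
ρ = 1.1670; 1.1670 > 1, so it fails to converge.

1.1670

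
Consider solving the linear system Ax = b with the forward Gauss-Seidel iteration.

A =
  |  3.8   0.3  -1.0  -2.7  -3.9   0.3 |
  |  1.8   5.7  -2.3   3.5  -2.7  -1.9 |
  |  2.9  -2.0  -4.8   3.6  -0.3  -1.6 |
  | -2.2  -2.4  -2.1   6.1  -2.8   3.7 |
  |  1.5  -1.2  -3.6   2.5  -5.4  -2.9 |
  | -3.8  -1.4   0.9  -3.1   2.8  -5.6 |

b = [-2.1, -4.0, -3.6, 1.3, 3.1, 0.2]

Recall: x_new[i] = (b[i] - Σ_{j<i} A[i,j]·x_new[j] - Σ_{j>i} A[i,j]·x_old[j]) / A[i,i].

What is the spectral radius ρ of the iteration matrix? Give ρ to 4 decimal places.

Write A = D+L+U with D = diag(3.8, 5.7, -4.8, 6.1, -5.4, -5.6).
Gauss-Seidel: T = -(D+L)⁻¹U, row 0 first, T[0,5] = -(0.3)/(3.8) = -0.0789; later rows by forward substitution.
  T[0,:] = [+0.0000  -0.0789  +0.2632  +0.7105  +1.0263  -0.0789]
  T[1,:] = [+0.0000  +0.0249  +0.3204  -0.8384  +0.1496  +0.3583]
  T[2,:] = [+0.0000  -0.0581  +0.0255  +1.5286  +0.4952  -0.5303]
  T[3,:] = [+0.0000  -0.0387  +0.2297  +0.4526  +1.0585  -0.6766]
  T[4,:] = [+0.0000  -0.0066  +0.0913  -0.4258  +0.4117  -0.5983]
  T[5,:] = [+0.0000  +0.0561  -0.3361  -0.4904  -1.0343  -0.0458]
moduli |λ_i(T)| = 1.4658, 0.7191, 0.2030, 0.2030, 0.0921, 0.0000.
spectral radius ρ = 1.4658; 1.4658 > 1: divergent.

1.4658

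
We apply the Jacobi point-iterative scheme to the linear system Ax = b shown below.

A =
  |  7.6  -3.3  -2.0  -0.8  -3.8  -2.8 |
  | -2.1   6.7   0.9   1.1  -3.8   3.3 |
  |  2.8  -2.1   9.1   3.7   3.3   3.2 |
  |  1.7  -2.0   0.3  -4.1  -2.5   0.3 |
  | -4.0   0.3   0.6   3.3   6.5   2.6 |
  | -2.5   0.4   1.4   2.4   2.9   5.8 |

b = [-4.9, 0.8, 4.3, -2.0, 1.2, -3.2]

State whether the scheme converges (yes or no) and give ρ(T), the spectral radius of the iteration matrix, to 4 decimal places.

no, ρ = 1.3573

Diagonal D = diag(7.6, 6.7, 9.1, -4.1, 6.5, 5.8); L, U strict lower/upper.
Jacobi T = -D⁻¹(L+U): T[5,2] = -(1.4)/(5.8) = -0.2414; T[5,5] = 0.
  T[0,:] = [+0.0000 +0.4342 +0.2632 +0.1053 +0.5000 +0.3684]
  T[1,:] = [+0.3134 +0.0000 -0.1343 -0.1642 +0.5672 -0.4925]
  T[2,:] = [-0.3077 +0.2308 +0.0000 -0.4066 -0.3626 -0.3516]
  T[3,:] = [+0.4146 -0.4878 +0.0732 +0.0000 -0.6098 +0.0732]
  T[4,:] = [+0.6154 -0.0462 -0.0923 -0.5077 +0.0000 -0.4000]
  T[5,:] = [+0.4310 -0.0690 -0.2414 -0.4138 -0.5000 +0.0000]
moduli |λ_i(T)| = 1.3573, 0.8842, 0.4690, 0.4690, 0.4419, 0.0252.
ρ = 1.3573; 1.3573 > 1, so it fails to converge.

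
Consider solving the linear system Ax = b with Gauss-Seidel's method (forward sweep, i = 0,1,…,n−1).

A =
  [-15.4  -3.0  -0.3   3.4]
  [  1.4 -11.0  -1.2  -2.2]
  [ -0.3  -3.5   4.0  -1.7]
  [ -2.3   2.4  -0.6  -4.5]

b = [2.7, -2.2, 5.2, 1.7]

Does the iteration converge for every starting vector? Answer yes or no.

yes

A = D + L + U where D = diag(-15.4, -11, 4, -4.5).
Gauss-Seidel: T = -(D+L)⁻¹U, row 0 first, T[0,1] = -(-3)/(-15.4) = -0.1948; later rows by forward substitution.
  T[0,:] = [+0.0000  -0.1948  -0.0195  +0.2208]
  T[1,:] = [+0.0000  -0.0248  -0.1116  -0.1719]
  T[2,:] = [+0.0000  -0.0363  -0.0991  +0.2911]
  T[3,:] = [+0.0000  +0.0912  -0.0363  -0.2433]
moduli |λ_i(T)| = 0.2112, 0.1478, 0.1478, 0.0000.
ρ = 0.2112; 0.2112 < 1 ⇒ converges.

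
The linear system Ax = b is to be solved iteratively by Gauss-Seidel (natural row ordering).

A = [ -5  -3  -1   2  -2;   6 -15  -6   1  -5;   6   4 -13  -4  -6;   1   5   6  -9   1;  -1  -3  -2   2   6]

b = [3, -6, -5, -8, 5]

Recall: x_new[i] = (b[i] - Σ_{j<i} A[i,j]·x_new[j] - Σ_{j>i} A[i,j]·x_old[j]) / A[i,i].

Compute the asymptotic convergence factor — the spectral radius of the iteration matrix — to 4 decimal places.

Diagonal D = diag(-5, -15, -13, -9, 6); L, U strict lower/upper.
GS T = -(D+L)⁻¹U: row 0 first, T[0,1] = -(-3)/(-5) = -0.6000; later rows by forward substitution.
  T[0,:] = [+0.0000, -0.6000, -0.2000, +0.4000, -0.4000]
  T[1,:] = [+0.0000, -0.2400, -0.4800, +0.2267, -0.4933]
  T[2,:] = [+0.0000, -0.3508, -0.2400, -0.0533, -0.7979]
  T[3,:] = [+0.0000, -0.4338, -0.4489, +0.1348, -0.7394]
  T[4,:] = [+0.0000, -0.1923, -0.2037, +0.1173, -0.3329]
eigenvalue magnitudes: 0.8660, 0.1526, 0.1526, 0.0678, 0.0000.
ρ(T) = max|λ| = 0.8660; 0.8660 < 1, so it converges for any x₀.

0.8660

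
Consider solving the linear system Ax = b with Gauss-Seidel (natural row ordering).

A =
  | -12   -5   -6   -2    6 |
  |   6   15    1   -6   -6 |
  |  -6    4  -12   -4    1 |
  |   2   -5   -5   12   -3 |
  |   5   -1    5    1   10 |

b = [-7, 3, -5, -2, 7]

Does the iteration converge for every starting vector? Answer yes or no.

yes

Split A = D + L + U, D = diag(-12, 15, -12, 12, 10).
T_GS = -(D+L)⁻¹U: row 0 first, T[0,3] = -(-2)/(-12) = -0.1667; later rows by forward substitution.
  T[0,:] = [+0.0000 -0.4167 -0.5000 -0.1667 +0.5000]
  T[1,:] = [+0.0000 +0.1667 +0.1333 +0.4667 +0.2000]
  T[2,:] = [+0.0000 +0.2639 +0.2944 -0.0944 -0.1000]
  T[3,:] = [+0.0000 +0.2488 +0.2616 +0.1829 +0.2083]
  T[4,:] = [+0.0000 +0.0682 +0.0900 +0.1589 -0.2008]
moduli |λ_i(T)| = 0.6722, 0.2749, 0.0791, 0.0791, 0.0000.
ρ = 0.6722; 0.6722 < 1: convergent.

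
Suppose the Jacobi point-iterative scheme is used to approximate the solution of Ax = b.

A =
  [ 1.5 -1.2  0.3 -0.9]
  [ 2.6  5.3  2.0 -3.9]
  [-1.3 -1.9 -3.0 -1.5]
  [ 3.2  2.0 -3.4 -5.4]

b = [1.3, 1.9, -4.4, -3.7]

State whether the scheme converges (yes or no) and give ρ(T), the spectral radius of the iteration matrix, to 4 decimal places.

Let D = diag(1.5, 5.3, -3, -5.4); L, U the strict triangles.
Jacobi T = -D⁻¹(L+U): T[2,1] = -(-1.9)/(-3) = -0.6333; T[2,2] = 0.
  T[0,:] = [+0.0000 +0.8000 -0.2000 +0.6000]
  T[1,:] = [-0.4906 +0.0000 -0.3774 +0.7358]
  T[2,:] = [-0.4333 -0.6333 +0.0000 -0.5000]
  T[3,:] = [+0.5926 +0.3704 -0.6296 +0.0000]
|λ(T)| sorted: 1.3016, 0.6962, 0.6962, 0.3504.
ρ = 1.3016; 1.3016 > 1, so it fails to converge.

no, ρ = 1.3016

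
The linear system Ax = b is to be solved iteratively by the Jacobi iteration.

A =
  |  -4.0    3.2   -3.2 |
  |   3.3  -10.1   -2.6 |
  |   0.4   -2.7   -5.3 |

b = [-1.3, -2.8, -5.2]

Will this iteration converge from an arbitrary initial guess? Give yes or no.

Write A = D+L+U with D = diag(-4, -10.1, -5.3).
Jacobi T = -D⁻¹(L+U): T[0,2] = -(-3.2)/(-4) = -0.8000; T[0,0] = 0.
  T[0,:] = [+0.0000, +0.8000, -0.8000]
  T[1,:] = [+0.3267, +0.0000, -0.2574]
  T[2,:] = [+0.0755, -0.5094, +0.0000]
|λ(T)| sorted: 0.7062, 0.4081, 0.4081.
spectral radius ρ = 0.7062; 0.7062 < 1 ⇒ converges.

yes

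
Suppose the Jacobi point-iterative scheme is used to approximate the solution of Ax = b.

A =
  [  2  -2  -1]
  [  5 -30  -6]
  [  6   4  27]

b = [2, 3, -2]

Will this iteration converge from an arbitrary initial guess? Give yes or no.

yes

Let D = diag(2, -30, 27); L, U the strict triangles.
T_J = -D⁻¹(L+U): T[2,1] = -(4)/(27) = -0.1481; T[2,2] = 0.
  T[0,:] = [+0.0000, +1.0000, +0.5000]
  T[1,:] = [+0.1667, +0.0000, -0.2000]
  T[2,:] = [-0.2222, -0.1481, +0.0000]
|roots of det(T-λI)|: 0.4054, 0.2814, 0.2814.
ρ = 0.4054; 0.4054 < 1: convergent.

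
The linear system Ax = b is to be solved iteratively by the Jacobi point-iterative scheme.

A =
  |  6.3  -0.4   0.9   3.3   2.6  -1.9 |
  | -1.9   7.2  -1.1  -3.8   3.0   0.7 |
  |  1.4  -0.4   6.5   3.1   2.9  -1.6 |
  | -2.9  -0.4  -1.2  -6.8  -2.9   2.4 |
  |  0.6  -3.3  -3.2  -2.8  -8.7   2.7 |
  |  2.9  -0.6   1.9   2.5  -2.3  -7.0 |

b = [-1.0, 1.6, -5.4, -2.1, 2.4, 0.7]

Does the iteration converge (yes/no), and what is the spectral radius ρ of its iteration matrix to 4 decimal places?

Diagonal D = diag(6.3, 7.2, 6.5, -6.8, -8.7, -7); L, U strict lower/upper.
Jacobi: T = -D⁻¹(L+U), T[2,5] = -(-1.6)/(6.5) = +0.2462; T[2,2] = 0.
  T[0,:] = [+0.0000, +0.0635, -0.1429, -0.5238, -0.4127, +0.3016]
  T[1,:] = [+0.2639, +0.0000, +0.1528, +0.5278, -0.4167, -0.0972]
  T[2,:] = [-0.2154, +0.0615, +0.0000, -0.4769, -0.4462, +0.2462]
  T[3,:] = [-0.4265, -0.0588, -0.1765, +0.0000, -0.4265, +0.3529]
  T[4,:] = [+0.0690, -0.3793, -0.3678, -0.3218, +0.0000, +0.3103]
  T[5,:] = [+0.4143, -0.0857, +0.2714, +0.3571, -0.3286, +0.0000]
eigenvalue magnitudes: 1.1352, 0.5182, 0.5182, 0.2941, 0.2103, 0.2103.
spectral radius ρ = 1.1352; 1.1352 > 1 ⇒ diverges.

no, ρ = 1.1352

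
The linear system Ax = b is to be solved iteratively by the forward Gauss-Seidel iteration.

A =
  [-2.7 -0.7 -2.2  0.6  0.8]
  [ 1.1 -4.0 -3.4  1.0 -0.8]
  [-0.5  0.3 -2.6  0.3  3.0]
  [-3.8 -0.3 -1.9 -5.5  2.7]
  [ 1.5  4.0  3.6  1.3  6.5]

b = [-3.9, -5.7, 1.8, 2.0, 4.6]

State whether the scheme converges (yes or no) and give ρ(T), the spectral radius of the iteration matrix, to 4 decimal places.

no, ρ = 1.3485

Split A = D + L + U, D = diag(-2.7, -4, -2.6, -5.5, 6.5).
Gauss-Seidel: T = -(D+L)⁻¹U, row 0 first, T[0,2] = -(-2.2)/(-2.7) = -0.8148; later rows by forward substitution.
  T[0,:] = [+0.0000, -0.2593, -0.8148, +0.2222, +0.2963]
  T[1,:] = [+0.0000, -0.0713, -1.0741, +0.3111, -0.1185]
  T[2,:] = [+0.0000, +0.0416, +0.0328, +0.1085, +1.0832]
  T[3,:] = [+0.0000, +0.1686, +0.6102, -0.2080, -0.0815]
  T[4,:] = [+0.0000, +0.0469, +0.7088, -0.2613, -0.5791]
|roots of det(T-λI)|: 1.3485, 0.5227, 0.0640, 0.0638, 0.0000.
ρ(T) = max|λ| = 1.3485; 1.3485 > 1: divergent.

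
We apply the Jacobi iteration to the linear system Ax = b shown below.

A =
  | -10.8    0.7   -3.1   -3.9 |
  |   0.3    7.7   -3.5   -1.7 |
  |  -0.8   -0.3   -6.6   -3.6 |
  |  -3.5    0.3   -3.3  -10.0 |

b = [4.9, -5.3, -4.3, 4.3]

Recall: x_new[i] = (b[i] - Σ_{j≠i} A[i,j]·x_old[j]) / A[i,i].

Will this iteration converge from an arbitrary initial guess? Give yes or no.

Split A = D + L + U, D = diag(-10.8, 7.7, -6.6, -10).
T_J = -D⁻¹(L+U): T[1,2] = -(-3.5)/(7.7) = +0.4545; T[1,1] = 0.
  T[0,:] = [+0.0000, +0.0648, -0.2870, -0.3611]
  T[1,:] = [-0.0390, +0.0000, +0.4545, +0.2208]
  T[2,:] = [-0.1212, -0.0455, +0.0000, -0.5455]
  T[3,:] = [-0.3500, +0.0300, -0.3300, +0.0000]
|λ(T)| sorted: 0.6810, 0.4231, 0.1732, 0.1732.
ρ(T) = max|λ| = 0.6810; 0.6810 < 1: convergent.

yes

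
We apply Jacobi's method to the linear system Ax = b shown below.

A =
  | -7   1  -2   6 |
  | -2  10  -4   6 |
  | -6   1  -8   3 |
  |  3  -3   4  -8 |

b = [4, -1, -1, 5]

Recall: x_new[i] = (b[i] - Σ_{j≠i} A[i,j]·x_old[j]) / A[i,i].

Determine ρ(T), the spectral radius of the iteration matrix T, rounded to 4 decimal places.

1.2519

Write A = D+L+U with D = diag(-7, 10, -8, -8).
Jacobi T = -D⁻¹(L+U): T[2,1] = -(1)/(-8) = +0.1250; T[2,2] = 0.
  T[0,:] = [+0.0000 +0.1429 -0.2857 +0.8571]
  T[1,:] = [+0.2000 +0.0000 +0.4000 -0.6000]
  T[2,:] = [-0.7500 +0.1250 +0.0000 +0.3750]
  T[3,:] = [+0.3750 -0.3750 +0.5000 +0.0000]
eigenvalue magnitudes: 1.2519, 0.5203, 0.5203, 0.2766.
ρ(T) = max|λ| = 1.2519; 1.2519 > 1 ⇒ diverges.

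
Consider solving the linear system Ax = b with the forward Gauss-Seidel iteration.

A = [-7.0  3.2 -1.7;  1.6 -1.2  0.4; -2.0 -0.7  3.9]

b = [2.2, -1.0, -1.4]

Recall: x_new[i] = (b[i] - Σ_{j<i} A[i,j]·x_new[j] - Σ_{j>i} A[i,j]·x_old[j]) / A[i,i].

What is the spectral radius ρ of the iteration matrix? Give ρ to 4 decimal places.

0.6140

Diagonal D = diag(-7, -1.2, 3.9); L, U strict lower/upper.
GS T = -(D+L)⁻¹U: row 0 first, T[0,2] = -(-1.7)/(-7) = -0.2429; later rows by forward substitution.
  T[0,:] = [+0.0000  +0.4571  -0.2429]
  T[1,:] = [+0.0000  +0.6095  +0.0095]
  T[2,:] = [+0.0000  +0.3438  -0.1228]
|eigenvalues of T|: 0.6140, 0.1273, 0.0000.
ρ = 0.6140; 0.6140 < 1, so it converges for any x₀.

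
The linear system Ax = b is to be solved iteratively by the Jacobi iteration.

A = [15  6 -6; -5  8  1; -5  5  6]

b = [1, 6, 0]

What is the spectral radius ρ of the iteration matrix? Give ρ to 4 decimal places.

Split A = D + L + U, D = diag(15, 8, 6).
Jacobi: T = -D⁻¹(L+U), T[0,1] = -(6)/(15) = -0.4000; T[0,0] = 0.
  T[0,:] = [+0.0000  -0.4000  +0.4000]
  T[1,:] = [+0.6250  +0.0000  -0.1250]
  T[2,:] = [+0.8333  -0.8333  +0.0000]
eigenvalue magnitudes: 0.6626, 0.5015, 0.5015.
ρ(T) = max|λ| = 0.6626; 0.6626 < 1 ⇒ converges.

0.6626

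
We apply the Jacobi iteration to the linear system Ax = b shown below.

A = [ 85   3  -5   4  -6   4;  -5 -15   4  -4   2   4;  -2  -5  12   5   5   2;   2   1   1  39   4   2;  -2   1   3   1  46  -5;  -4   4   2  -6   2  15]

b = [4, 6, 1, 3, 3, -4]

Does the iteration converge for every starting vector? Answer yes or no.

Let D = diag(85, -15, 12, 39, 46, 15); L, U the strict triangles.
T_J = -D⁻¹(L+U): T[3,5] = -(2)/(39) = -0.0513; T[3,3] = 0.
  T[0,:] = [+0.0000  -0.0353  +0.0588  -0.0471  +0.0706  -0.0471]
  T[1,:] = [-0.3333  +0.0000  +0.2667  -0.2667  +0.1333  +0.2667]
  T[2,:] = [+0.1667  +0.4167  +0.0000  -0.4167  -0.4167  -0.1667]
  T[3,:] = [-0.0513  -0.0256  -0.0256  +0.0000  -0.1026  -0.0513]
  T[4,:] = [+0.0435  -0.0217  -0.0652  -0.0217  +0.0000  +0.1087]
  T[5,:] = [+0.2667  -0.2667  -0.1333  +0.4000  -0.1333  +0.0000]
moduli |λ_i(T)| = 0.4340, 0.3050, 0.2773, 0.2773, 0.1165, 0.1110.
ρ(T) = max|λ| = 0.4340; 0.4340 < 1 ⇒ converges.

yes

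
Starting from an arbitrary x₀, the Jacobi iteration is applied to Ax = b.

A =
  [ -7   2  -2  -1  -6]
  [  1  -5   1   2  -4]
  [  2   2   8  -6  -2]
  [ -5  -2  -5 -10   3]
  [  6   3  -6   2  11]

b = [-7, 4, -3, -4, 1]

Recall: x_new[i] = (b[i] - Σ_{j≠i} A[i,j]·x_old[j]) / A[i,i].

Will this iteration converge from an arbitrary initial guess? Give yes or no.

Diagonal D = diag(-7, -5, 8, -10, 11); L, U strict lower/upper.
Jacobi: T = -D⁻¹(L+U), T[2,3] = -(-6)/(8) = +0.7500; T[2,2] = 0.
  T[0,:] = [+0.0000 +0.2857 -0.2857 -0.1429 -0.8571]
  T[1,:] = [+0.2000 +0.0000 +0.2000 +0.4000 -0.8000]
  T[2,:] = [-0.2500 -0.2500 +0.0000 +0.7500 +0.2500]
  T[3,:] = [-0.5000 -0.2000 -0.5000 +0.0000 +0.3000]
  T[4,:] = [-0.5455 -0.2727 +0.5455 -0.1818 +0.0000]
eigenvalue magnitudes: 1.1713, 0.7713, 0.7498, 0.7498, 0.1638.
spectral radius ρ = 1.1713; 1.1713 > 1: divergent.

no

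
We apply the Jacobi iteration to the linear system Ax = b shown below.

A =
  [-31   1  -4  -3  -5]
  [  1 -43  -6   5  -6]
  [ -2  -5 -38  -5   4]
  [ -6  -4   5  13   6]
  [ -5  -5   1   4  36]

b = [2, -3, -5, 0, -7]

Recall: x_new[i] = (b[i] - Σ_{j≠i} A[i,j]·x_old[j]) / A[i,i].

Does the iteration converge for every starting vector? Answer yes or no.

Split A = D + L + U, D = diag(-31, -43, -38, 13, 36).
Jacobi T = -D⁻¹(L+U): T[1,2] = -(-6)/(-43) = -0.1395; T[1,1] = 0.
  T[0,:] = [+0.0000, +0.0323, -0.1290, -0.0968, -0.1613]
  T[1,:] = [+0.0233, +0.0000, -0.1395, +0.1163, -0.1395]
  T[2,:] = [-0.0526, -0.1316, +0.0000, -0.1316, +0.1053]
  T[3,:] = [+0.4615, +0.3077, -0.3846, +0.0000, -0.4615]
  T[4,:] = [+0.1389, +0.1389, -0.0278, -0.1111, +0.0000]
moduli |λ_i(T)| = 0.3895, 0.2478, 0.2478, 0.1166, 0.0489.
ρ(T) = max|λ| = 0.3895; 0.3895 < 1: convergent.

yes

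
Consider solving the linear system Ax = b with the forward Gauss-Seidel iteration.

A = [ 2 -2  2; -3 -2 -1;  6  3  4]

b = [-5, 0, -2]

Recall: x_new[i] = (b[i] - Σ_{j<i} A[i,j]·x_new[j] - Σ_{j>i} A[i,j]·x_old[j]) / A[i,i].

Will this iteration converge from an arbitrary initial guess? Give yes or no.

no

Diagonal D = diag(2, -2, 4); L, U strict lower/upper.
Gauss-Seidel: T = -(D+L)⁻¹U, row 0 first, T[0,1] = -(-2)/(2) = +1.0000; later rows by forward substitution.
  T[0,:] = [+0.0000  +1.0000  -1.0000]
  T[1,:] = [+0.0000  -1.5000  +1.0000]
  T[2,:] = [+0.0000  -0.3750  +0.7500]
moduli |λ_i(T)| = 1.3187, 0.5687, 0.0000.
spectral radius ρ = 1.3187; 1.3187 > 1, so it fails to converge.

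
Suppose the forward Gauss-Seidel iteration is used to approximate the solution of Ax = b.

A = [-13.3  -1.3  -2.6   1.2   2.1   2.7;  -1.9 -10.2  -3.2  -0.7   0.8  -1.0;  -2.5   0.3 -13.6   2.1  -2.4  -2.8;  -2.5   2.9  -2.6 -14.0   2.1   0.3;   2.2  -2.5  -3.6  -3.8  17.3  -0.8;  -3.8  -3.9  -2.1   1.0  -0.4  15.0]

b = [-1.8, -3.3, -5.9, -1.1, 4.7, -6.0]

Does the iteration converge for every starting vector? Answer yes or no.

Write A = D+L+U with D = diag(-13.3, -10.2, -13.6, -14, 17.3, 15).
T_GS = -(D+L)⁻¹U: row 0 first, T[0,2] = -(-2.6)/(-13.3) = -0.1955; later rows by forward substitution.
  T[0,:] = [+0.0000, -0.0977, -0.1955, +0.0902, +0.1579, +0.2030]
  T[1,:] = [+0.0000, +0.0182, -0.2773, -0.0854, +0.0490, -0.1359]
  T[2,:] = [+0.0000, +0.0184, +0.0298, +0.1359, -0.2044, -0.2462]
  T[3,:] = [+0.0000, +0.0178, -0.0281, -0.0591, +0.1699, +0.0028]
  T[4,:] = [+0.0000, +0.0228, -0.0152, -0.0085, -0.0182, -0.0498]
  T[5,:] = [+0.0000, -0.0180, -0.1160, +0.0234, +0.0123, -0.0199]
eigenvalue magnitudes: 0.1932, 0.1325, 0.0761, 0.0761, 0.0561, 0.0000.
ρ(T) = max|λ| = 0.1932; 0.1932 < 1: convergent.

yes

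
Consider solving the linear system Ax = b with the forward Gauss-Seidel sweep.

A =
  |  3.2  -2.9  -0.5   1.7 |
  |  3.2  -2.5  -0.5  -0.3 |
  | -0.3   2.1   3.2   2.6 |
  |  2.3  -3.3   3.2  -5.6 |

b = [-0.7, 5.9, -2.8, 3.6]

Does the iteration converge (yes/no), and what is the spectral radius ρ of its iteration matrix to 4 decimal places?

no, ρ = 1.5483

Split A = D + L + U, D = diag(3.2, -2.5, 3.2, -5.6).
GS T = -(D+L)⁻¹U: row 0 first, T[0,3] = -(1.7)/(3.2) = -0.5312; later rows by forward substitution.
  T[0,:] = [+0.0000  +0.9062  +0.1562  -0.5312]
  T[1,:] = [+0.0000  +1.1600  -0.0000  -0.8000]
  T[2,:] = [+0.0000  -0.6763  +0.0146  -0.3373]
  T[3,:] = [+0.0000  -0.6978  +0.0725  +0.0605]
|λ(T)| sorted: 1.5483, 0.1977, 0.1977, 0.0000.
spectral radius ρ = 1.5483; 1.5483 > 1, so it fails to converge.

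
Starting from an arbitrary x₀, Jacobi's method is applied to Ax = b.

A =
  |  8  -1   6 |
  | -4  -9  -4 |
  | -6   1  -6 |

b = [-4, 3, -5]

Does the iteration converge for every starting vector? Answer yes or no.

yes

Let D = diag(8, -9, -6); L, U the strict triangles.
T_J = -D⁻¹(L+U): T[1,2] = -(-4)/(-9) = -0.4444; T[1,1] = 0.
  T[0,:] = [+0.0000  +0.1250  -0.7500]
  T[1,:] = [-0.4444  +0.0000  -0.4444]
  T[2,:] = [-1.0000  +0.1667  +0.0000]
moduli |λ_i(T)| = 0.8653, 0.6751, 0.1902.
ρ(T) = max|λ| = 0.8653; 0.8653 < 1: convergent.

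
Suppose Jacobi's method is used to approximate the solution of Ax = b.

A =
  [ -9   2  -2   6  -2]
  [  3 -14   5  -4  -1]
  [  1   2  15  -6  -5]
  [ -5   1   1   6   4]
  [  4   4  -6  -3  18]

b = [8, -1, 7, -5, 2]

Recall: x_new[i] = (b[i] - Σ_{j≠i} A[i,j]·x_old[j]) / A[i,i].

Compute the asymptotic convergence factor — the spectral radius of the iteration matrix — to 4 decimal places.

Write A = D+L+U with D = diag(-9, -14, 15, 6, 18).
Jacobi T = -D⁻¹(L+U): T[4,2] = -(-6)/(18) = +0.3333; T[4,4] = 0.
  T[0,:] = [+0.0000  +0.2222  -0.2222  +0.6667  -0.2222]
  T[1,:] = [+0.2143  +0.0000  +0.3571  -0.2857  -0.0714]
  T[2,:] = [-0.0667  -0.1333  +0.0000  +0.4000  +0.3333]
  T[3,:] = [+0.8333  -0.1667  -0.1667  +0.0000  -0.6667]
  T[4,:] = [-0.2222  -0.2222  +0.3333  +0.1667  +0.0000]
|λ(T)| sorted: 0.8722, 0.5398, 0.4793, 0.4793, 0.3748.
spectral radius ρ = 0.8722; 0.8722 < 1, so it converges for any x₀.

0.8722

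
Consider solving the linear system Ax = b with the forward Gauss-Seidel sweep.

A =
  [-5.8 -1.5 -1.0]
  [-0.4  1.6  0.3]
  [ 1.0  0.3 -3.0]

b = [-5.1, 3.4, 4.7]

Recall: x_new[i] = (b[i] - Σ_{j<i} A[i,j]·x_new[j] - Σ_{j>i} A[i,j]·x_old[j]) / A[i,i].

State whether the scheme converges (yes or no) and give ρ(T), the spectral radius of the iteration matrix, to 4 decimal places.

Let D = diag(-5.8, 1.6, -3); L, U the strict triangles.
Gauss-Seidel: T = -(D+L)⁻¹U, row 0 first, T[0,1] = -(-1.5)/(-5.8) = -0.2586; later rows by forward substitution.
  T[0,:] = [+0.0000  -0.2586  -0.1724]
  T[1,:] = [+0.0000  -0.0647  -0.2306]
  T[2,:] = [+0.0000  -0.0927  -0.0805]
|roots of det(T-λI)|: 0.2190, 0.0738, 0.0000.
ρ = 0.2190; 0.2190 < 1: convergent.

yes, ρ = 0.2190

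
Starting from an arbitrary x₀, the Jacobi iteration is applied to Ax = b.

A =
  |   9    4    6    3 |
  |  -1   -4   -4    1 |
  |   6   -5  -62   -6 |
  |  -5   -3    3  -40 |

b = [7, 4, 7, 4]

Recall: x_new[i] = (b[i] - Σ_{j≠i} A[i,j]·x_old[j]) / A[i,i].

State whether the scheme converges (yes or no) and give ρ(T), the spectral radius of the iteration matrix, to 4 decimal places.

yes, ρ = 0.4137

Split A = D + L + U, D = diag(9, -4, -62, -40).
T_J = -D⁻¹(L+U): T[3,0] = -(-5)/(-40) = -0.1250; T[3,3] = 0.
  T[0,:] = [+0.0000  -0.4444  -0.6667  -0.3333]
  T[1,:] = [-0.2500  +0.0000  -1.0000  +0.2500]
  T[2,:] = [+0.0968  -0.0806  +0.0000  -0.0968]
  T[3,:] = [-0.1250  -0.0750  +0.0750  +0.0000]
eigenvalue magnitudes: 0.4137, 0.2681, 0.2681, 0.0870.
ρ(T) = max|λ| = 0.4137; 0.4137 < 1 ⇒ converges.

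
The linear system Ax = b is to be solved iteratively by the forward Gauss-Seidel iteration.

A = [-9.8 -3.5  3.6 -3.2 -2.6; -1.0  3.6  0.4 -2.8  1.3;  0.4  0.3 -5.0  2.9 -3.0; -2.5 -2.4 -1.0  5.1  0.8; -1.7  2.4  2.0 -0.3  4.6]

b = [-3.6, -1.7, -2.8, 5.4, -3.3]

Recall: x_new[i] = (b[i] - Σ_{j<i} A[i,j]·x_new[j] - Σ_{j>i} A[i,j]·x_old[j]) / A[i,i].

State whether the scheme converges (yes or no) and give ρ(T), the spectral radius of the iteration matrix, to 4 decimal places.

yes, ρ = 0.9429

Diagonal D = diag(-9.8, 3.6, -5, 5.1, 4.6); L, U strict lower/upper.
GS T = -(D+L)⁻¹U: row 0 first, T[0,2] = -(3.6)/(-9.8) = +0.3673; later rows by forward substitution.
  T[0,:] = [+0.0000 -0.3571 +0.3673 -0.3265 -0.2653]
  T[1,:] = [+0.0000 -0.0992 -0.0091 +0.6871 -0.4348]
  T[2,:] = [+0.0000 -0.0345 +0.0288 +0.5951 -0.6473]
  T[3,:] = [+0.0000 -0.2285 +0.1815 +0.2800 -0.6185]
  T[4,:] = [+0.0000 -0.0801 +0.1398 -0.7196 +0.3699]
|λ(T)| sorted: 0.9429, 0.2555, 0.2555, 0.0217, 0.0000.
ρ(T) = max|λ| = 0.9429; 0.9429 < 1, so it converges for any x₀.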